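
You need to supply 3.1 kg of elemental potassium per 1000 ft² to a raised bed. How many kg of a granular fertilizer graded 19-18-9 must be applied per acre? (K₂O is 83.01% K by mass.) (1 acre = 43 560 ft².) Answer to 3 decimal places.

As K₂O: 3.1 / 0.8301 = 3.73449 kg per 1000 ft².
Product per 1000 ft² = 3.73449 / 9% = 41.4943 kg.
Convert to per acre: 41.4943 × 43.56 = 1807.4931 kg.

1807.493 kg of product per acre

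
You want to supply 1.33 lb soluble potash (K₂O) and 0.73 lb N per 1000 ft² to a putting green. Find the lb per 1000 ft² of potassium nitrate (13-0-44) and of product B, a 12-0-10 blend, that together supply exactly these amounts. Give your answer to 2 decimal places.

Let a = lb of potassium nitrate, b = lb of product B (per 1000 ft²).
K₂O: 0.44·a + 0.1·b = 1.33
N: 0.13·a + 0.12·b = 0.73
Eliminate a: (row1) − 0.44/0.13·(row2) → -0.306154·b = -1.14077, so b = 3.72613.
Back-substitute: a = (1.33 − 0.1·3.72613) / 0.44 = 2.17588.

2.18 lb potassium nitrate, 3.73 lb product B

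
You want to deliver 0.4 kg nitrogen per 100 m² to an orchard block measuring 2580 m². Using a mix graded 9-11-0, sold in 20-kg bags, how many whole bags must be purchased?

6 bags

Product per 100 m² = 0.4 / 9% = 4.44444 kg.
Total product = 4.44444 × 2580 / 100 = 114.667 kg.
Bags = ⌈114.667 / 20⌉ = 6.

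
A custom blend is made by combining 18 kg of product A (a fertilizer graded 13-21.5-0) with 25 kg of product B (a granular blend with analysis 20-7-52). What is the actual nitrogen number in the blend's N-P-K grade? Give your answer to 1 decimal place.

Total mass = 18 + 25 = 43 kg.
N mass = 13%×18 + 20%×25 = 7.34 kg.
% N = 7.34 / 43 = 17.0698%.

17.1% N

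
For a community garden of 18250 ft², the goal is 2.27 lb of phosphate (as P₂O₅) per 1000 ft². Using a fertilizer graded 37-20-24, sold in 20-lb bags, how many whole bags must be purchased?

11 bags

Product per 1000 ft² = 2.27 / 20% = 11.35 lb.
Total product = 11.35 × 18250 / 1000 = 207.137 lb.
Bags = ⌈207.137 / 20⌉ = 11.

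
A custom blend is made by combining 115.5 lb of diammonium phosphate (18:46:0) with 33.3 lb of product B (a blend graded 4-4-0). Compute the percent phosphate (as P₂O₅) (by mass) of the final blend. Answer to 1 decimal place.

36.6% P₂O₅

Total mass = 115.5 + 33.3 = 148.8 lb.
P₂O₅ mass = 46%×115.5 + 4%×33.3 = 54.462 lb.
% P₂O₅ = 54.462 / 148.8 = 36.6008%.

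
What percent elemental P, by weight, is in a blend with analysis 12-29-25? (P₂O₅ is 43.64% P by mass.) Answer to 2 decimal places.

%P = 29 × 0.4364 = 12.6556%.

12.66% P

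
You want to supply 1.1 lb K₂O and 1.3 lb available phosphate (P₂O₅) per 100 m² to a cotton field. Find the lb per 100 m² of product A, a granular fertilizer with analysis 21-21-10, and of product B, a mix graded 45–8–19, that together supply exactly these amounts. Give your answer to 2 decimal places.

With a, b = lb per 100 m² of product A and product B:
K₂O: 0.1·a + 0.19·b = 1.1
P₂O₅: 0.21·a + 0.08·b = 1.3
Eliminate b: (row1) − 0.19/0.08·(row2) → -0.39875·a = -1.9875, so a = 4.98433.
Then b = (1.3 − 0.21·4.98433) / 0.08 = 3.16614.

4.98 lb product A, 3.17 lb product B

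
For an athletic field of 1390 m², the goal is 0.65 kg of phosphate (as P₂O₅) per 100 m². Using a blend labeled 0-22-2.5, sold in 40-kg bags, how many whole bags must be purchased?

Product per 100 m² = 0.65 / 22% = 2.95455 kg.
Total product = 2.95455 × 1390 / 100 = 41.0682 kg.
Bags = ⌈41.0682 / 40⌉ = 2.

2 bags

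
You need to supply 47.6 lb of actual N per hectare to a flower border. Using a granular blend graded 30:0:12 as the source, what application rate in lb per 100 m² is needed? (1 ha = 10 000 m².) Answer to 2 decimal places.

1.59 lb of product per hundred sq m

Product per hectare = 47.6 / 30% = 158.667 lb.
Convert to per 100 m²: 158.667 × 0.01 = 1.58667 lb.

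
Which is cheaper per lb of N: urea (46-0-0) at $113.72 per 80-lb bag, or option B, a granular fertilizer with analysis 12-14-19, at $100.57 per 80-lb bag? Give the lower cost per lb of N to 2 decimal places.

$3.09 per lb N (urea)

urea: N per bag = 80 × 46% = 36.8 lb; cost = 113.72 / 36.8 = $3.0902/lb N.
option B: N per bag = 80 × 12% = 9.6 lb; cost = 100.57 / 9.6 = $10.4760/lb N.
urea is cheaper.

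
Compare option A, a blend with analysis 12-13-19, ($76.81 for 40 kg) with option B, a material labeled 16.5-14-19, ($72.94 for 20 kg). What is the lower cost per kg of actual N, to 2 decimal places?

$16.00 per kg N (option A)

option A: N per bag = 40 × 12% = 4.8 kg; cost = 76.81 / 4.8 = $16.0021/kg N.
option B: N per bag = 20 × 16.5% = 3.3 kg; cost = 72.94 / 3.3 = $22.1030/kg N.
option A is cheaper.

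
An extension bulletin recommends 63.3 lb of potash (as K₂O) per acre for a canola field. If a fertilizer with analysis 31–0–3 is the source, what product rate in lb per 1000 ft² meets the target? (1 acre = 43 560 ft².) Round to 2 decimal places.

Product per acre = 63.3 / 3% = 2110 lb.
Convert to per 1000 ft²: 2110 × 0.0229568 = 48.4389 lb.

48.44 lb of product per thousand sq ft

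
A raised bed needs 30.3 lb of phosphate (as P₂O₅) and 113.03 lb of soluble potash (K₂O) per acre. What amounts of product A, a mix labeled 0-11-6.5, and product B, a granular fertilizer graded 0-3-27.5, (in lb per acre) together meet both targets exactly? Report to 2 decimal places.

174.61 lb product A, 369.75 lb product B

Let a = lb of product A, b = lb of product B (per acre).
P₂O₅: 0.11·a + 0.03·b = 30.3
K₂O: 0.065·a + 0.275·b = 113.03
Eliminate a: (row1) − 0.11/0.065·(row2) → -0.435385·b = -160.982, so b = 369.746.
Back-substitute: a = (30.3 − 0.03·369.746) / 0.11 = 174.6148.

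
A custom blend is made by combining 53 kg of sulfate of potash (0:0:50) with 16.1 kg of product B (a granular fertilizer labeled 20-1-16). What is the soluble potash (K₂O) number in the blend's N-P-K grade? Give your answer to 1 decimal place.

42.1% K₂O

Total mass = 53 + 16.1 = 69.1 kg.
K₂O mass = 50%×53 + 16%×16.1 = 29.076 kg.
% K₂O = 29.076 / 69.1 = 42.0781%.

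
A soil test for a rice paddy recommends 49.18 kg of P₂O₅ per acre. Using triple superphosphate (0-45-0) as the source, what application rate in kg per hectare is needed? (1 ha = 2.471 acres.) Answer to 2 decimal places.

270.05 kg of product per hectare

Product per acre = 49.18 / 45% = 109.289 kg.
Convert to per hectare: 109.289 × 2.471 = 270.053 kg.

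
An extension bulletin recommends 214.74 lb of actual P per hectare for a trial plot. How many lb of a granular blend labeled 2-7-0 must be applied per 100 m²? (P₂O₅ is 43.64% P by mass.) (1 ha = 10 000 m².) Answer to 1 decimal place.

As P₂O₅: 214.74 / 0.4364 = 492.071 lb per hectare.
Product per hectare = 492.071 / 7% = 7029.59 lb.
Convert to per 100 m²: 7029.59 × 0.01 = 70.2959 lb.

70.3 lb of product per hundred sq m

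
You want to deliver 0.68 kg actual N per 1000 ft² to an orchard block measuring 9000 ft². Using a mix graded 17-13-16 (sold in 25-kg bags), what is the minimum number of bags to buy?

Product per 1000 ft² = 0.68 / 17% = 4 kg.
Total product = 4 × 9000 / 1000 = 36 kg.
Bags = ⌈36 / 25⌉ = 2.

2 bags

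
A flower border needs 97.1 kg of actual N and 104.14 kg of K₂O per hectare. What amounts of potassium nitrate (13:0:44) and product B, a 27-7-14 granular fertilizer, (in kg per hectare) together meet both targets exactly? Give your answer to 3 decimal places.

With a, b = kg per hectare of potassium nitrate and product B:
N: 0.13·a + 0.27·b = 97.1
K₂O: 0.44·a + 0.14·b = 104.14
Solving simultaneously: a = 144.3718, b = 290.1173.

144.372 kg potassium nitrate, 290.117 kg product B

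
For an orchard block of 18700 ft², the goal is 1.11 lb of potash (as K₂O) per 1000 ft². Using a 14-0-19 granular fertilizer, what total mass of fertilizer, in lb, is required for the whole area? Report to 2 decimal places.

Product per 1000 ft² = 1.11 / 19% = 5.84211 lb.
Total product = 5.84211 × 18700 / 1000 = 109.247 lb.

109.25 lb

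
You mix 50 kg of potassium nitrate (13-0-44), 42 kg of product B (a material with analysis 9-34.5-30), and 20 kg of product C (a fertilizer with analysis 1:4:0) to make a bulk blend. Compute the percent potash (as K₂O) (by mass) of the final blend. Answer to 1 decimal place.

Total mass = 50 + 42 + 20 = 112 kg.
K₂O mass = 44%×50 + 30%×42 + 0%×20 = 34.6 kg.
% K₂O = 34.6 / 112 = 30.8929%.

30.9% K₂O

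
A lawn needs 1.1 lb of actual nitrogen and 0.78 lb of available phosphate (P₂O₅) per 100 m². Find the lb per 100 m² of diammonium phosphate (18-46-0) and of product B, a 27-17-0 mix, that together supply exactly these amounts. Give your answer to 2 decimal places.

With a, b = lb per 100 m² of diammonium phosphate and product B:
N: 0.18·a + 0.27·b = 1.1
P₂O₅: 0.46·a + 0.17·b = 0.78
Eliminate b: (row1) − 0.27/0.17·(row2) → -0.550588·a = -0.138824, so a = 0.252137.
Then b = (0.78 − 0.46·0.252137) / 0.17 = 3.90598.

0.25 lb diammonium phosphate, 3.91 lb product B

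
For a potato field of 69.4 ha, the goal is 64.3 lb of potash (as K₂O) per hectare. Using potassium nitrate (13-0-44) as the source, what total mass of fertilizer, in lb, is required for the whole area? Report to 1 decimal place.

Product per hectare = 64.3 / 44% = 146.136 lb.
Total product = 146.136 × 69.4 = 10141.86 lb.

10141.9 lb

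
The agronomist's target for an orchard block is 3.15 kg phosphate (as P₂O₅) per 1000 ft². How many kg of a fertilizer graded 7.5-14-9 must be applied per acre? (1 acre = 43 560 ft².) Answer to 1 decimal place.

980.1 kg of product per acre

Product per 1000 ft² = 3.15 / 14% = 22.5 kg.
Convert to per acre: 22.5 × 43.56 = 980.1 kg.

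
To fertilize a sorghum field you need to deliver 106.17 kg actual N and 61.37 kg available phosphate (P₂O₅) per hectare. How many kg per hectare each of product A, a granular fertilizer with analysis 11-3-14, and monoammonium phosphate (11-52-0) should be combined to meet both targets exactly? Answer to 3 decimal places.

899.030 kg product A, 66.152 kg monoammonium phosphate

With a, b = kg per hectare of product A and monoammonium phosphate:
N: 0.11·a + 0.11·b = 106.17
P₂O₅: 0.03·a + 0.52·b = 61.37
Eliminate b: (row1) − 0.11/0.52·(row2) → 0.103654·a = 93.1879, so a = 899.0297.
Then b = (61.37 − 0.03·899.0297) / 0.52 = 66.1521.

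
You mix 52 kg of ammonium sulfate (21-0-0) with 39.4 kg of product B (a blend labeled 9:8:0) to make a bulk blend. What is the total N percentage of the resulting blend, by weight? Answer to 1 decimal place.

Total mass = 52 + 39.4 = 91.4 kg.
N mass = 21%×52 + 9%×39.4 = 14.466 kg.
% N = 14.466 / 91.4 = 15.8271%.

15.8% N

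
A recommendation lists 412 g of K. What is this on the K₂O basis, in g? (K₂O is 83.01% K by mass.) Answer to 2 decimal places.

496.33 g K₂O

K₂O = 412 / 0.8301 = 496.326 g.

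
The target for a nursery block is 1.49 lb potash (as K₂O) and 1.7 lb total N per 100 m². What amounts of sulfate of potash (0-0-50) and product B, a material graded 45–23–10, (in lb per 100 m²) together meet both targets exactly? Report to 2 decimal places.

Per-100 m² balance (a = sulfate of potash, b = product B):
K₂O: 0.5·a + 0.1·b = 1.49
N: 0·a + 0.45·b = 1.7
Solving simultaneously: a = 2.22444, b = 3.77778.

2.22 lb sulfate of potash, 3.78 lb product B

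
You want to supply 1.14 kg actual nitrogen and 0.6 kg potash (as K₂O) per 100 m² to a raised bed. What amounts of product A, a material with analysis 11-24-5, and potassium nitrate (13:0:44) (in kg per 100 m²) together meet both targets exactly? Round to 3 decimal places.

With a, b = kg per 100 m² of product A and potassium nitrate:
N: 0.11·a + 0.13·b = 1.14
K₂O: 0.05·a + 0.44·b = 0.6
Solving simultaneously: a = 10.1098, b = 0.214797.

10.110 kg product A, 0.215 kg potassium nitrate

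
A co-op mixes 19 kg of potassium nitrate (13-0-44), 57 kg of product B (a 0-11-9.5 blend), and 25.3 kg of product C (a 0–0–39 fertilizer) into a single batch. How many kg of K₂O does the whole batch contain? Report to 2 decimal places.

K₂O mass = 44%×19 + 9.5%×57 + 39%×25.3 = 23.642 kg.

23.64 kg K₂O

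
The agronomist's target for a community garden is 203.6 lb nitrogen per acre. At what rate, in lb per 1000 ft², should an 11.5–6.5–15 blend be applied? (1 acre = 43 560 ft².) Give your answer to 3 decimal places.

40.644 lb of product per thousand sq ft

Product per acre = 203.6 / 11.5% = 1770.43 lb.
Convert to per 1000 ft²: 1770.43 × 0.0229568 = 40.6436 lb.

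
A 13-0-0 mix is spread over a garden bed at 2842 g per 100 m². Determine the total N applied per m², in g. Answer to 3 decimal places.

nitrogen per 100 m² = 2842 × 13% = 369.46 g.
Convert to per m²: 369.46 × 0.01 = 3.6946 g.

3.695 g N per sq m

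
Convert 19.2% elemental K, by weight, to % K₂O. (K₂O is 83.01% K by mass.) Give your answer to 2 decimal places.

%K₂O = 19.2 / 0.8301 = 23.1297%.

23.13% K₂O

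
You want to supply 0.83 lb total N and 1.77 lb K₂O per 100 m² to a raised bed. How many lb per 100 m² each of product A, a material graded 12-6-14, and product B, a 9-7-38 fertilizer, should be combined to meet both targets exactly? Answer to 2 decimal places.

4.73 lb product A, 2.92 lb product B

Let a = lb of product A, b = lb of product B (per 100 m²).
N: 0.12·a + 0.09·b = 0.83
K₂O: 0.14·a + 0.38·b = 1.77
From row1: a = (0.83 − 0.09·b) / 0.12.
Into row2: 0.14·(0.83 − 0.09·b)/0.12 + 0.38·b = 1.77 → b = 2.91515, a = 4.7303.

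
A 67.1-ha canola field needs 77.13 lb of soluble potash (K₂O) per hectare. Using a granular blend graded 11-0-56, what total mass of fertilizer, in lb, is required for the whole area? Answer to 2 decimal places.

9241.83 lb

Product per hectare = 77.13 / 56% = 137.732 lb.
Total product = 137.732 × 67.1 = 9241.827 lb.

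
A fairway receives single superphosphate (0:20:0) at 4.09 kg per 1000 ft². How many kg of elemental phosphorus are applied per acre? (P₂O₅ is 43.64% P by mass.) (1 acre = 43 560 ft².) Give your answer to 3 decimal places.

P₂O₅ per 1000 ft² = 4.09 × 20% = 0.818 kg.
Elemental P = 0.818 × 0.4364 = 0.356975 kg per 1000 ft².
Convert to per acre: 0.356975 × 43.56 = 15.5498 kg.

15.550 kg P per acre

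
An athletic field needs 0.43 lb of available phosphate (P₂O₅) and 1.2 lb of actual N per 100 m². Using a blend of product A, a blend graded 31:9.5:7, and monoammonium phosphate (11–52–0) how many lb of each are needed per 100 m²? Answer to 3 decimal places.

3.826 lb product A, 0.128 lb monoammonium phosphate

Per-100 m² balance (a = product A, b = monoammonium phosphate):
P₂O₅: 0.095·a + 0.52·b = 0.43
N: 0.31·a + 0.11·b = 1.2
Eliminate b: (row1) − 0.52/0.11·(row2) → -1.37045·a = -5.24273, so a = 3.82554.
Then b = (1.2 − 0.31·3.82554) / 0.11 = 0.128027.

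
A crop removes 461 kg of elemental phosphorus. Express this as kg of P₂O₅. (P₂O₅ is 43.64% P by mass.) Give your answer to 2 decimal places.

P₂O₅ = 461 / 0.4364 = 1056.3703 kg.

1056.37 kg P₂O₅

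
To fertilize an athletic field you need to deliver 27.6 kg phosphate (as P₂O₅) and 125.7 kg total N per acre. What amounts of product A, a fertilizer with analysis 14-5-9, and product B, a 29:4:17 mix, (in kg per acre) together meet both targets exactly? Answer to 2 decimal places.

334.38 kg product A, 272.02 kg product B

Per-acre balance (a = product A, b = product B):
P₂O₅: 0.05·a + 0.04·b = 27.6
N: 0.14·a + 0.29·b = 125.7
From row1: a = (27.6 − 0.04·b) / 0.05.
Into row2: 0.14·(27.6 − 0.04·b)/0.05 + 0.29·b = 125.7 → b = 272.022, a = 334.382.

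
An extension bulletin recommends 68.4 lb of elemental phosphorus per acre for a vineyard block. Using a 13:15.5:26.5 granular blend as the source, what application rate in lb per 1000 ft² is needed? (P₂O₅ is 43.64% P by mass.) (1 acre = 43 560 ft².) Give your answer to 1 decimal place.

23.2 lb of product per thousand sq ft

As P₂O₅: 68.4 / 0.4364 = 156.737 lb per acre.
Product per acre = 156.737 / 15.5% = 1011.21 lb.
Convert to per 1000 ft²: 1011.21 × 0.0229568 = 23.2141 lb.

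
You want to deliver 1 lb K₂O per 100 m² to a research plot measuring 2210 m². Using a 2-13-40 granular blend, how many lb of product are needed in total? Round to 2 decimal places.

55.25 lb

Product per 100 m² = 1 / 40% = 2.5 lb.
Total product = 2.5 × 2210 / 100 = 55.25 lb.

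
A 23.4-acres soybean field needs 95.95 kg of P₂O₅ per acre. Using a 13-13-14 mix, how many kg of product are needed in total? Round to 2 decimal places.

Product per acre = 95.95 / 13% = 738.077 kg.
Total product = 738.077 × 23.4 = 17271 kg.

17271.00 kg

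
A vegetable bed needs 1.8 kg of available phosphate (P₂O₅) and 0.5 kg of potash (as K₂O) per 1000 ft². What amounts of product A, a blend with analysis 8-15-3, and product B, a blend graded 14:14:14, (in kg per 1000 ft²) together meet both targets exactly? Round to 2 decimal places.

10.83 kg product A, 1.25 kg product B

With a, b = kg per 1000 ft² of product A and product B:
P₂O₅: 0.15·a + 0.14·b = 1.8
K₂O: 0.03·a + 0.14·b = 0.5
Eliminate b: (row1) − 0.14/0.14·(row2) → 0.12·a = 1.3, so a = 10.8333.
Then b = (0.5 − 0.03·10.8333) / 0.14 = 1.25.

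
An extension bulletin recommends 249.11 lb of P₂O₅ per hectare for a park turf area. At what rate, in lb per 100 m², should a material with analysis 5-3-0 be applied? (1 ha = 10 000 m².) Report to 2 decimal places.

83.04 lb of product per hundred sq m

Product per hectare = 249.11 / 3% = 8303.67 lb.
Convert to per 100 m²: 8303.67 × 0.01 = 83.0367 lb.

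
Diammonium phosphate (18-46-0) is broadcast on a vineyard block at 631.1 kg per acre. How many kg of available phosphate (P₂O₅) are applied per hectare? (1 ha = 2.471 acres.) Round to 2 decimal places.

P₂O₅ per acre = 631.1 × 46% = 290.306 kg.
Convert to per hectare: 290.306 × 2.471 = 717.346 kg.

717.35 kg P₂O₅ per hectare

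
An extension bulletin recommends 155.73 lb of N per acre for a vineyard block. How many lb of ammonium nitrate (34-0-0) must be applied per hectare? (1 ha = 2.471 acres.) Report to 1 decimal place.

Product per acre = 155.73 / 34% = 458.029 lb.
Convert to per hectare: 458.029 × 2.471 = 1131.79 lb.

1131.8 lb of product per hectare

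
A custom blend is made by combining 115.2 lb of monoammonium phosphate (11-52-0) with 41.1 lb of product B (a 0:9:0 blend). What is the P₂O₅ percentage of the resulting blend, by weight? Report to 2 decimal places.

Total mass = 115.2 + 41.1 = 156.3 lb.
P₂O₅ mass = 52%×115.2 + 9%×41.1 = 63.603 lb.
% P₂O₅ = 63.603 / 156.3 = 40.6929%.

40.69% P₂O₅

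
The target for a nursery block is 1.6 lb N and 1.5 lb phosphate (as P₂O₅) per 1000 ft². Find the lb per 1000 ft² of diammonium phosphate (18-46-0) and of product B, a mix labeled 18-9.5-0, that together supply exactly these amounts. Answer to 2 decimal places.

1.80 lb diammonium phosphate, 7.09 lb product B

With a, b = lb per 1000 ft² of diammonium phosphate and product B:
N: 0.18·a + 0.18·b = 1.6
P₂O₅: 0.46·a + 0.095·b = 1.5
Solving simultaneously: a = 1.79604, b = 7.09285.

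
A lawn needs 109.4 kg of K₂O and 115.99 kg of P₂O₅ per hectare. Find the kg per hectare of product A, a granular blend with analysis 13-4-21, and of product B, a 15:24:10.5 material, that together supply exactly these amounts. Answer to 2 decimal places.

304.70 kg product A, 432.51 kg product B

With a, b = kg per hectare of product A and product B:
K₂O: 0.21·a + 0.105·b = 109.4
P₂O₅: 0.04·a + 0.24·b = 115.99
Eliminate a: (row1) − 0.21/0.04·(row2) → -1.155·b = -499.548, so b = 432.509.
Back-substitute: a = (109.4 − 0.105·432.509) / 0.21 = 304.698.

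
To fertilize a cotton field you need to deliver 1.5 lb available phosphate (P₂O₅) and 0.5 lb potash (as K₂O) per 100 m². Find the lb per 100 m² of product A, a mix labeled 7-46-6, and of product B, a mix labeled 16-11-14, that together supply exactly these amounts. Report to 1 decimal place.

2.7 lb product A, 2.4 lb product B

With a, b = lb per 100 m² of product A and product B:
P₂O₅: 0.46·a + 0.11·b = 1.5
K₂O: 0.06·a + 0.14·b = 0.5
Eliminate a: (row1) − 0.46/0.06·(row2) → -0.963333·b = -2.33333, so b = 2.42215.
Back-substitute: a = (1.5 − 0.11·2.42215) / 0.46 = 2.68166.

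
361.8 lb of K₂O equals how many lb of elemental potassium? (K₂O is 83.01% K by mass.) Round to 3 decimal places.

300.330 lb K

K = 361.8 × 0.8301 = 300.3302 lb.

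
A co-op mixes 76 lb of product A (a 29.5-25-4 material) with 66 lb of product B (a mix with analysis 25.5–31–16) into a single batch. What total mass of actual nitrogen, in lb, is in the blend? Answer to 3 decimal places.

N mass = 29.5%×76 + 25.5%×66 = 39.25 lb.

39.250 lb N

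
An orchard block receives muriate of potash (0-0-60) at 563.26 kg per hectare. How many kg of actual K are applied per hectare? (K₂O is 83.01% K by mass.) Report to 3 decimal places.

280.537 kg K per hectare

K₂O per hectare = 563.26 × 60% = 337.956 kg.
Elemental K = 337.956 × 0.8301 = 280.5373 kg per hectare.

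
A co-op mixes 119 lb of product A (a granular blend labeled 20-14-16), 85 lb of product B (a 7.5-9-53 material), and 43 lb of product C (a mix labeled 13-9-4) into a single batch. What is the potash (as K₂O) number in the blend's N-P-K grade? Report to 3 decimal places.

26.644% K₂O

Total mass = 119 + 85 + 43 = 247 lb.
K₂O mass = 16%×119 + 53%×85 + 4%×43 = 65.81 lb.
% K₂O = 65.81 / 247 = 26.6437%.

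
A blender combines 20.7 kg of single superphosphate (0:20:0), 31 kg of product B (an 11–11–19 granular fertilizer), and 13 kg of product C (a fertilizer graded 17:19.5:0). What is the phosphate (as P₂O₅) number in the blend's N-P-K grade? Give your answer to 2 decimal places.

15.59% P₂O₅

Total mass = 20.7 + 31 + 13 = 64.7 kg.
P₂O₅ mass = 20%×20.7 + 11%×31 + 19.5%×13 = 10.085 kg.
% P₂O₅ = 10.085 / 64.7 = 15.5873%.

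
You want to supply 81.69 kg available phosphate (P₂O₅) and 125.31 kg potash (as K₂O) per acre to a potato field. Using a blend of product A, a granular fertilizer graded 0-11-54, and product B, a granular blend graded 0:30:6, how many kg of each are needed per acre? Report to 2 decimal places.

Per-acre balance (a = product A, b = product B):
P₂O₅: 0.11·a + 0.3·b = 81.69
K₂O: 0.54·a + 0.06·b = 125.31
Eliminate a: (row1) − 0.11/0.54·(row2) → 0.287778·b = 56.1639, so b = 195.164.
Back-substitute: a = (81.69 − 0.3·195.164) / 0.11 = 210.371.

210.37 kg product A, 195.16 kg product B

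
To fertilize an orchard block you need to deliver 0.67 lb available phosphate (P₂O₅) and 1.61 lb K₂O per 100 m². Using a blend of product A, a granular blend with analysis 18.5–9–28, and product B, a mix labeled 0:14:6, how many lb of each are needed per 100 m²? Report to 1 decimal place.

5.5 lb product A, 1.3 lb product B

With a, b = lb per 100 m² of product A and product B:
P₂O₅: 0.09·a + 0.14·b = 0.67
K₂O: 0.28·a + 0.06·b = 1.61
Eliminate b: (row1) − 0.14/0.06·(row2) → -0.563333·a = -3.08667, so a = 5.47929.
Then b = (1.61 − 0.28·5.47929) / 0.06 = 1.26331.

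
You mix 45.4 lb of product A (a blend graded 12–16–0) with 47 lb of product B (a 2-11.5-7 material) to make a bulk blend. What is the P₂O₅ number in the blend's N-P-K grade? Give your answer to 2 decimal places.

Total mass = 45.4 + 47 = 92.4 lb.
P₂O₅ mass = 16%×45.4 + 11.5%×47 = 12.669 lb.
% P₂O₅ = 12.669 / 92.4 = 13.711%.

13.71% P₂O₅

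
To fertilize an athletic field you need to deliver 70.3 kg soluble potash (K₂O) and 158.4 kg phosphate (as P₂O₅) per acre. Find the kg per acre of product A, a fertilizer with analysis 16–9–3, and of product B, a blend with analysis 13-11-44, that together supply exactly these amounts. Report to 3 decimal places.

With a, b = kg per acre of product A and product B:
K₂O: 0.03·a + 0.44·b = 70.3
P₂O₅: 0.09·a + 0.11·b = 158.4
Solving simultaneously: a = 1706.9697, b = 43.3884.

1706.970 kg product A, 43.388 kg product B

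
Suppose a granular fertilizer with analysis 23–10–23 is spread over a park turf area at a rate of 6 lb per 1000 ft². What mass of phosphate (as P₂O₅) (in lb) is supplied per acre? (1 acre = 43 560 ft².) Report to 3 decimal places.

26.136 lb P₂O₅ per acre

P₂O₅ per 1000 ft² = 6 × 10% = 0.6 lb.
Convert to per acre: 0.6 × 43.56 = 26.136 lb.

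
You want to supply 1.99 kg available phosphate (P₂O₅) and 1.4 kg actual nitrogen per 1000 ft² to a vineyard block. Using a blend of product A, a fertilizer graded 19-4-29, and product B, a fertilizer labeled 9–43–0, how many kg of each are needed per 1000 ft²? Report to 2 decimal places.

With a, b = kg per 1000 ft² of product A and product B:
P₂O₅: 0.04·a + 0.43·b = 1.99
N: 0.19·a + 0.09·b = 1.4
From row1: a = (1.99 − 0.43·b) / 0.04.
Into row2: 0.19·(1.99 − 0.43·b)/0.04 + 0.09·b = 1.4 → b = 4.1242, a = 5.41485.

5.41 kg product A, 4.12 kg product B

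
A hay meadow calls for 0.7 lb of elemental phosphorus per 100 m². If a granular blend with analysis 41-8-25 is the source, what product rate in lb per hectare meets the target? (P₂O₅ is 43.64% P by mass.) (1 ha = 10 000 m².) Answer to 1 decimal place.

2005.0 lb of product per hectare

As P₂O₅: 0.7 / 0.4364 = 1.60403 lb per 100 m².
Product per 100 m² = 1.60403 / 8% = 20.0504 lb.
Convert to per hectare: 20.0504 × 100 = 2005.04 lb.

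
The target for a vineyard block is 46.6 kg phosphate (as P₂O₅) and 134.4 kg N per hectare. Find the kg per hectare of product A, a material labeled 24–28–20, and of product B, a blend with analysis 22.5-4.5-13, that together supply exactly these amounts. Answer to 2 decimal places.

85.00 kg product A, 506.67 kg product B

With a, b = kg per hectare of product A and product B:
P₂O₅: 0.28·a + 0.045·b = 46.6
N: 0.24·a + 0.225·b = 134.4
Eliminate a: (row1) − 0.28/0.24·(row2) → -0.2175·b = -110.2, so b = 506.667.
Back-substitute: a = (46.6 − 0.045·506.667) / 0.28 = 85.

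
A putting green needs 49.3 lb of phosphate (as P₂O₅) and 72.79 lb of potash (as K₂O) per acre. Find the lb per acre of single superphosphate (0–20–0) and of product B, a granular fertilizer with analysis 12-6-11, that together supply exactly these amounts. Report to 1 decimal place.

Per-acre balance (a = single superphosphate, b = product B):
P₂O₅: 0.2·a + 0.06·b = 49.3
K₂O: 0·a + 0.11·b = 72.79
Solving simultaneously: a = 47.9818, b = 661.727.

48.0 lb single superphosphate, 661.7 lb product B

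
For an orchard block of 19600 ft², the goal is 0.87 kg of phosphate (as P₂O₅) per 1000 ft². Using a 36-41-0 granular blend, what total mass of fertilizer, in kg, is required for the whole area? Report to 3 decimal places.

41.590 kg

Product per 1000 ft² = 0.87 / 41% = 2.12195 kg.
Total product = 2.12195 × 19600 / 1000 = 41.5902 kg.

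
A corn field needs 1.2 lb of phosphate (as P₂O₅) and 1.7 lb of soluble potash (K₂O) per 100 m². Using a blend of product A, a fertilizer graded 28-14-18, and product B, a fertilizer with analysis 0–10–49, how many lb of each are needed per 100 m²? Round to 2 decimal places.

Let a = lb of product A, b = lb of product B (per 100 m²).
P₂O₅: 0.14·a + 0.1·b = 1.2
K₂O: 0.18·a + 0.49·b = 1.7
Solving simultaneously: a = 8.26087, b = 0.434783.

8.26 lb product A, 0.43 lb product B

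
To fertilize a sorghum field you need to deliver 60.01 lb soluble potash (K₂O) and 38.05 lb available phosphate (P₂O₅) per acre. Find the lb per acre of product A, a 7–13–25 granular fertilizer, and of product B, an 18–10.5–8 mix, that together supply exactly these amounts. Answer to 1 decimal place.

205.5 lb product A, 108.0 lb product B

Per-acre balance (a = product A, b = product B):
K₂O: 0.25·a + 0.08·b = 60.01
P₂O₅: 0.13·a + 0.105·b = 38.05
Eliminate a: (row1) − 0.25/0.13·(row2) → -0.121923·b = -13.1631, so b = 107.962.
Back-substitute: a = (60.01 − 0.08·107.962) / 0.25 = 205.492.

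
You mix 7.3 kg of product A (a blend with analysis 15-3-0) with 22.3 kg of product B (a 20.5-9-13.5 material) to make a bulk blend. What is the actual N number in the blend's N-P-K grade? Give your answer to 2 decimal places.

19.14% N

Total mass = 7.3 + 22.3 = 29.6 kg.
N mass = 15%×7.3 + 20.5%×22.3 = 5.6665 kg.
% N = 5.6665 / 29.6 = 19.1436%.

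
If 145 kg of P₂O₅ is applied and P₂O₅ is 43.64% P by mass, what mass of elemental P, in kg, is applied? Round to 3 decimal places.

63.278 kg P

P = 145 × 0.4364 = 63.278 kg.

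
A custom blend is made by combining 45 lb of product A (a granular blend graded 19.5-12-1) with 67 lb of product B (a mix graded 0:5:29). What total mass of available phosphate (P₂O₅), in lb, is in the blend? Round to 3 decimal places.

P₂O₅ mass = 12%×45 + 5%×67 = 8.75 lb.

8.750 lb P₂O₅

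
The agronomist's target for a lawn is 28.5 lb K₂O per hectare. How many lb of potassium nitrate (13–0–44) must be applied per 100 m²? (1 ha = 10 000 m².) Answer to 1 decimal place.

0.6 lb of product per hundred sq m

Product per hectare = 28.5 / 44% = 64.7727 lb.
Convert to per 100 m²: 64.7727 × 0.01 = 0.647727 lb.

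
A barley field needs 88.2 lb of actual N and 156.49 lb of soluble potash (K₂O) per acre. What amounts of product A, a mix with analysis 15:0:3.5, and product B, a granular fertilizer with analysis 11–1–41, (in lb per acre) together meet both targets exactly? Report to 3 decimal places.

328.675 lb product A, 353.625 lb product B

Let a = lb of product A, b = lb of product B (per acre).
N: 0.15·a + 0.11·b = 88.2
K₂O: 0.035·a + 0.41·b = 156.49
Solving simultaneously: a = 328.6748, b = 353.6253.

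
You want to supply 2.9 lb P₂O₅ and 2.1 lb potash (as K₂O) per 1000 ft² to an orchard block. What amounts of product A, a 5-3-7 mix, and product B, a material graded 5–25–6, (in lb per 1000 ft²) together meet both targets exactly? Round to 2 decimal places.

With a, b = lb per 1000 ft² of product A and product B:
P₂O₅: 0.03·a + 0.25·b = 2.9
K₂O: 0.07·a + 0.06·b = 2.1
From row1: a = (2.9 − 0.25·b) / 0.03.
Into row2: 0.07·(2.9 − 0.25·b)/0.03 + 0.06·b = 2.1 → b = 8.9172, a = 22.3567.

22.36 lb product A, 8.92 lb product B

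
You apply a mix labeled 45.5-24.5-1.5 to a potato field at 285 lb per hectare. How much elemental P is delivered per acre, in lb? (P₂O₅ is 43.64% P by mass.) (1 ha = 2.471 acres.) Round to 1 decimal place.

P₂O₅ per hectare = 285 × 24.5% = 69.825 lb.
Elemental P = 69.825 × 0.4364 = 30.4716 lb per hectare.
Convert to per acre: 30.4716 × 0.404694 = 12.3317 lb.

12.3 lb P per acre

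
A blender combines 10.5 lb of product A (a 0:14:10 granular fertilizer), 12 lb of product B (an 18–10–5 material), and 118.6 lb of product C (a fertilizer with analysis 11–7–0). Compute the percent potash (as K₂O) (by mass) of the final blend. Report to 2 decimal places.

1.17% K₂O

Total mass = 10.5 + 12 + 118.6 = 141.1 lb.
K₂O mass = 10%×10.5 + 5%×12 + 0%×118.6 = 1.65 lb.
% K₂O = 1.65 / 141.1 = 1.16938%.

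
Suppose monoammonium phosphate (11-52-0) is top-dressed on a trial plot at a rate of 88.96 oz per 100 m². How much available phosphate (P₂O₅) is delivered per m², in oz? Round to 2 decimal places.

P₂O₅ per 100 m² = 88.96 × 52% = 46.2592 oz.
Convert to per m²: 46.2592 × 0.01 = 0.462592 oz.

0.46 oz P₂O₅ per sq m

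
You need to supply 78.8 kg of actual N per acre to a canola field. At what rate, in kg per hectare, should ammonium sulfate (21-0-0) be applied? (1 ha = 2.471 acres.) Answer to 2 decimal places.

Product per acre = 78.8 / 21% = 375.238 kg.
Convert to per hectare: 375.238 × 2.471 = 927.213 kg.

927.21 kg of product per hectare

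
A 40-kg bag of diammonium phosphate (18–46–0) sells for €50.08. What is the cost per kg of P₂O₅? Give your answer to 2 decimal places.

€2.72 per kg P₂O₅

P₂O₅ in bag = 40 × 46% = 18.4 kg.
Cost per kg P₂O₅ = €50.08 / 18.4 = €2.7217.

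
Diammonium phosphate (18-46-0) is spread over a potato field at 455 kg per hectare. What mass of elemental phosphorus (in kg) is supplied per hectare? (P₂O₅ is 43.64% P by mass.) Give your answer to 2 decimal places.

P₂O₅ per hectare = 455 × 46% = 209.3 kg.
Elemental P = 209.3 × 0.4364 = 91.3385 kg per hectare.

91.34 kg P per hectare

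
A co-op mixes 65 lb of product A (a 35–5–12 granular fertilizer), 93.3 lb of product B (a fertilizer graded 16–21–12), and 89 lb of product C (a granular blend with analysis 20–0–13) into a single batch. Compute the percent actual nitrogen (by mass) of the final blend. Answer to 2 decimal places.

22.43% N

Total mass = 65 + 93.3 + 89 = 247.3 lb.
N mass = 35%×65 + 16%×93.3 + 20%×89 = 55.478 lb.
% N = 55.478 / 247.3 = 22.4335%.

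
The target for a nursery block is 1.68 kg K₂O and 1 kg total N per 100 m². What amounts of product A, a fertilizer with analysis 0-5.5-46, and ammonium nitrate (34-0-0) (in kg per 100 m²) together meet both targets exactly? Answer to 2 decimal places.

With a, b = kg per 100 m² of product A and ammonium nitrate:
K₂O: 0.46·a + 0·b = 1.68
N: 0·a + 0.34·b = 1
Solving simultaneously: a = 3.65217, b = 2.94118.

3.65 kg product A, 2.94 kg ammonium nitrate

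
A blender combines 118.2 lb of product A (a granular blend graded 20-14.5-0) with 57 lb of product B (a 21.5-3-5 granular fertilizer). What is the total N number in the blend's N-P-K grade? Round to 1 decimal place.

Total mass = 118.2 + 57 = 175.2 lb.
N mass = 20%×118.2 + 21.5%×57 = 35.895 lb.
% N = 35.895 / 175.2 = 20.488%.

20.5% N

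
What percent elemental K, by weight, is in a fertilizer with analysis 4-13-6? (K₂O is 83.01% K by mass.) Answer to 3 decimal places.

4.981% K

%K = 6 × 0.8301 = 4.9806%.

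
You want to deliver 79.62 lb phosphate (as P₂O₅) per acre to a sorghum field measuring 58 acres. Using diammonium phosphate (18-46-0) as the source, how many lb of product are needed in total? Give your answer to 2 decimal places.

Product per acre = 79.62 / 46% = 173.087 lb.
Total product = 173.087 × 58 = 10039.043 lb.

10039.04 lb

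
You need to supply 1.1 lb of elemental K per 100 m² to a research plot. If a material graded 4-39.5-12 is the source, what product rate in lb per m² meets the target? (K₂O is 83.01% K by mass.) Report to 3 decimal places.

As K₂O: 1.1 / 0.8301 = 1.32514 lb per 100 m².
Product per 100 m² = 1.32514 / 12% = 11.0428 lb.
Convert to per m²: 11.0428 × 0.01 = 0.110428 lb.

0.110 lb of product per sq m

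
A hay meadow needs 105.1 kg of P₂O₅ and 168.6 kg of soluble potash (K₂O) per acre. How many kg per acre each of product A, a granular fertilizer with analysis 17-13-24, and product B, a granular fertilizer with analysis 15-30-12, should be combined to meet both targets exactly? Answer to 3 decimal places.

673.191 kg product A, 58.617 kg product B

With a, b = kg per acre of product A and product B:
P₂O₅: 0.13·a + 0.3·b = 105.1
K₂O: 0.24·a + 0.12·b = 168.6
Solving simultaneously: a = 673.19149, b = 58.61702.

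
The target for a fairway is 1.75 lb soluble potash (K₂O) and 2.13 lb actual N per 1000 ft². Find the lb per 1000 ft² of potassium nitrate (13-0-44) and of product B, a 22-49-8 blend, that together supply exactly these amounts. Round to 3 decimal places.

With a, b = lb per 1000 ft² of potassium nitrate and product B:
K₂O: 0.44·a + 0.08·b = 1.75
N: 0.13·a + 0.22·b = 2.13
Solving simultaneously: a = 2.4838, b = 8.21412.

2.484 lb potassium nitrate, 8.214 lb product B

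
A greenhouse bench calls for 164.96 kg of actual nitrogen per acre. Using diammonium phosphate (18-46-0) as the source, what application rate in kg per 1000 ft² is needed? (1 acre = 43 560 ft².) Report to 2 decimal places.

Product per acre = 164.96 / 18% = 916.444 kg.
Convert to per 1000 ft²: 916.444 × 0.0229568 = 21.0387 kg.

21.04 kg of product per thousand sq ft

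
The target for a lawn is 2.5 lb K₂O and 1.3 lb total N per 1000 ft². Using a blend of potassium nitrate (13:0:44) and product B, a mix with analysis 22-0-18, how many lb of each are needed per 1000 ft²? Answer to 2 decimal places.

Per-1000 ft² balance (a = potassium nitrate, b = product B):
K₂O: 0.44·a + 0.18·b = 2.5
N: 0.13·a + 0.22·b = 1.3
Eliminate b: (row1) − 0.18/0.22·(row2) → 0.333636·a = 1.43636, so a = 4.30518.
Then b = (1.3 − 0.13·4.30518) / 0.22 = 3.36512.

4.31 lb potassium nitrate, 3.37 lb product B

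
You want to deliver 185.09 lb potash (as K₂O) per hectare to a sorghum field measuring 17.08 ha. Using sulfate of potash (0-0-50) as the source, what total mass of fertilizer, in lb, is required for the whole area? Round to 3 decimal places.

6322.674 lb

Product per hectare = 185.09 / 50% = 370.18 lb.
Total product = 370.18 × 17.08 = 6322.6744 lb.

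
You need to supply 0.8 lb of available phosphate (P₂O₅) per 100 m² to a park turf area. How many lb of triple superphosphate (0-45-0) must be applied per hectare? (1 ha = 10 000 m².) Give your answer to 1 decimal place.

Product per 100 m² = 0.8 / 45% = 1.77778 lb.
Convert to per hectare: 1.77778 × 100 = 177.778 lb.

177.8 lb of product per hectare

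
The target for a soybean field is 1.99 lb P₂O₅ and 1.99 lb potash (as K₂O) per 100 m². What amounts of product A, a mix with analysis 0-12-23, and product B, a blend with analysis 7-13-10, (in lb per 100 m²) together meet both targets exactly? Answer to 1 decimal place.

With a, b = lb per 100 m² of product A and product B:
P₂O₅: 0.12·a + 0.13·b = 1.99
K₂O: 0.23·a + 0.1·b = 1.99
Eliminate a: (row1) − 0.12/0.23·(row2) → 0.0778261·b = 0.951739, so b = 12.2291.
Back-substitute: a = (1.99 − 0.13·12.2291) / 0.12 = 3.3352.

3.3 lb product A, 12.2 lb product B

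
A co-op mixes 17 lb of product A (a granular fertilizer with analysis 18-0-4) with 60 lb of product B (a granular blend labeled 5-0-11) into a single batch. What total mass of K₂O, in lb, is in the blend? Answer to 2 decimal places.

K₂O mass = 4%×17 + 11%×60 = 7.28 lb.

7.28 lb K₂O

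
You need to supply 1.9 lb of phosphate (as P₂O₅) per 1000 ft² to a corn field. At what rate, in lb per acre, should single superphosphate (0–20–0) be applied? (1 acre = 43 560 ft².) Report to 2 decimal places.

Product per 1000 ft² = 1.9 / 20% = 9.5 lb.
Convert to per acre: 9.5 × 43.56 = 413.82 lb.

413.82 lb of product per acre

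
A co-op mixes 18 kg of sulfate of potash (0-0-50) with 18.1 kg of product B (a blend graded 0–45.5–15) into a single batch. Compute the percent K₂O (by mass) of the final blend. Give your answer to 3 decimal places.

32.452% K₂O

Total mass = 18 + 18.1 = 36.1 kg.
K₂O mass = 50%×18 + 15%×18.1 = 11.715 kg.
% K₂O = 11.715 / 36.1 = 32.4515%.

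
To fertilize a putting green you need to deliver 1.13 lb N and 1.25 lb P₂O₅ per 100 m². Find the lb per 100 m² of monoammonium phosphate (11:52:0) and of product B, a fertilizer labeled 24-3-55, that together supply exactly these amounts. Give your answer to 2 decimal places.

Per-100 m² balance (a = monoammonium phosphate, b = product B):
N: 0.11·a + 0.24·b = 1.13
P₂O₅: 0.52·a + 0.03·b = 1.25
From row1: a = (1.13 − 0.24·b) / 0.11.
Into row2: 0.52·(1.13 − 0.24·b)/0.11 + 0.03·b = 1.25 → b = 3.70453, a = 2.19012.

2.19 lb monoammonium phosphate, 3.70 lb product B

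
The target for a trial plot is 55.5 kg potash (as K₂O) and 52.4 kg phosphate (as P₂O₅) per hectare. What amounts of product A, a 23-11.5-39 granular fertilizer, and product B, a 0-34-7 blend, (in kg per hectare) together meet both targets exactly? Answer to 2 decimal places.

Let a = kg of product A, b = kg of product B (per hectare).
K₂O: 0.39·a + 0.07·b = 55.5
P₂O₅: 0.115·a + 0.34·b = 52.4
Eliminate a: (row1) − 0.39/0.115·(row2) → -1.08304·b = -122.204, so b = 112.834.
Back-substitute: a = (55.5 − 0.07·112.834) / 0.39 = 122.055.

122.06 kg product A, 112.83 kg product B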